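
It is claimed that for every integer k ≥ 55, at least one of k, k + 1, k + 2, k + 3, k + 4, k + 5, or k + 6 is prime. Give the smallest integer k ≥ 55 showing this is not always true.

Check each integer k ≥ 55 in order until k, k + 1, k + 2, k + 3, k + 4, k + 5, k + 6 are all composite.
For k = 55, 56, 57, 58, …, 87, 88, 89 the conclusion holds.
k = 90: 90 = 2 × 45; 91 = 7 × 13; 92 = 2 × 46; 93 = 3 × 31; 94 = 2 × 47; 95 = 5 × 19; 96 = 2 × 48 — all composite.
Thus k = 90 disproves the claim, and no smaller k works.

k = 90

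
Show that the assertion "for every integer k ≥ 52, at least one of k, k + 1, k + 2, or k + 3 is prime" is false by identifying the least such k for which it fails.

k = 54

We need the least integer k ≥ 52 for which k, k + 1, k + 2, k + 3 are all composite.
For k = 52, 53 the conclusion holds.
k = 54: 54 = 2 × 27; 55 = 5 × 11; 56 = 2 × 28; 57 = 3 × 19 — all composite.
Thus k = 54 disproves the claim, and no smaller k works.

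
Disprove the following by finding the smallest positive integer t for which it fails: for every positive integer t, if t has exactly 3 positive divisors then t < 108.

We need the least positive integer t for which t has exactly 3 positive divisors but the claim fails.
t = 4: τ(4) = 3; 4 < 108.
t = 9: τ(9) = 3; 9 < 108.
t = 25: τ(25) = 3; 25 < 108.
t = 49: τ(49) = 3; 49 < 108.
t = 121: τ(121) = 3; 121 ≥ 108.
Hence t = 121 is a counterexample.

t = 121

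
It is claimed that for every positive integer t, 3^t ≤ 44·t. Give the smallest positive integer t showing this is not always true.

t = 5

A counterexample is any positive integer t such that 3^t > 44·t; we check each in order.
t = 1: 3^t = 3 and 44·t = 44, so 3 ≤ 44.
t = 2: 3^t = 9 and 44·t = 88, so 9 ≤ 88.
t = 3: 3^t = 27 and 44·t = 132, so 27 ≤ 132.
t = 4: 3^t = 81 and 44·t = 176, so 81 ≤ 176.
t = 5: 3^t = 243 and 44·t = 220, so 243 > 220.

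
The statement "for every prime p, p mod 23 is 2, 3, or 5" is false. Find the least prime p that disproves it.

We need the least prime p for which the claim fails.
For p = 2, 3, 5 the conclusion holds.
p = 7: 7 mod 23 = 7 — not in {2, 3, 5}.

p = 7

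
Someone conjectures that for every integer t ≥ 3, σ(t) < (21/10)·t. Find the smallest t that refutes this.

t = 12

A counterexample is any integer t ≥ 3 such that the claim fails; we check each in order.
For t = 3, 4, 5, 6, 7, 8, 9, 10, 11 the conclusion holds.
t = 12: σ(12) = 28; 28 ≥ 126/5.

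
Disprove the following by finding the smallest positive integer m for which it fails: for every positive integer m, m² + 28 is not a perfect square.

m = 6

The first 5 eligible values, up to m = 5, all satisfy the conclusion.
m = 6: 6² + 28 = 64 = 8², a perfect square.
So m = 6 is the smallest counterexample.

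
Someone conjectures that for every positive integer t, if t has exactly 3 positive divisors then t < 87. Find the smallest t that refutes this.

t = 121

Check each positive integer t in order until t has exactly 3 positive divisors but the claim fails.
t = 4: τ(4) = 3; 4 < 87.
t = 9: τ(9) = 3; 9 < 87.
t = 25: τ(25) = 3; 25 < 87.
t = 49: τ(49) = 3; 49 < 87.
t = 121: τ(121) = 3; 121 ≥ 87.
Thus t = 121 disproves the claim, and no smaller t works.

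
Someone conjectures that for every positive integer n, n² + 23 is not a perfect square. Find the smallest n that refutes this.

n = 11

A counterexample is any positive integer n such that n² + 23 is a perfect square; we check each in order.
For n = 1, 2, 3, 4, 5, 6, 7, 8, 9, 10 the conclusion holds.
n = 11: 11² + 23 = 144 = 12², a perfect square.
So n = 11 is the smallest counterexample.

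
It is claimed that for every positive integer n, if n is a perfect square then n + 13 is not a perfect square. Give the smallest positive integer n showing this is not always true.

n = 36

The first 5 eligible values, up to n = 25, all satisfy the conclusion.
n = 36: 36 = 6² and 36 + 13 = 49 = 7².
Thus n = 36 disproves the claim, and no smaller n works.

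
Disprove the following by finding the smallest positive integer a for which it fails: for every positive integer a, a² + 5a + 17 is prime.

a = 8

We need the least positive integer a for which a² + 5a + 17 is not prime.
a = 1: a² + 5a + 17 = 23, prime.
a = 2: a² + 5a + 17 = 31, prime.
a = 3: a² + 5a + 17 = 41, prime.
a = 4: a² + 5a + 17 = 53, prime.
a = 5: a² + 5a + 17 = 67, prime.
a = 6: a² + 5a + 17 = 83, prime.
a = 7: a² + 5a + 17 = 101, prime.
a = 8: a² + 5a + 17 = 121 = 11 × 11, composite.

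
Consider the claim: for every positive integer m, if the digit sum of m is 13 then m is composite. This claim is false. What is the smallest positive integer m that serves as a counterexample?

We need the least positive integer m for which the digit sum of m is 13 but m is prime.
For m = 49, 58 the conclusion holds.
m = 67: digit sum 13; 67 is prime, not composite.
So m = 67 is the smallest counterexample.

m = 67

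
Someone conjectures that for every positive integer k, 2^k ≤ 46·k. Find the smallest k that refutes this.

k = 9

We need the least positive integer k for which 2^k > 46·k.
The first 8 eligible values, up to k = 8, all satisfy the conclusion.
k = 9: 2^k = 512 and 46·k = 414, so 512 > 414.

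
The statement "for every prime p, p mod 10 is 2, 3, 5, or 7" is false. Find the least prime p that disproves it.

p = 11

For p = 2, 3, 5, 7 the conclusion holds.
p = 11: 11 mod 10 = 1 — not in {2, 3, 5, 7}.
Thus p = 11 disproves the claim, and no smaller p works.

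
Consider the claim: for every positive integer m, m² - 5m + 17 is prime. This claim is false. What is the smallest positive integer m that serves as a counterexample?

m = 13

A counterexample is any positive integer m such that m² - 5m + 17 is not prime; we check each in order.
For m = 1, 2, 3, 4, …, 10, 11, 12 the conclusion holds.
m = 13: m² - 5m + 17 = 121 = 11 × 11, composite.
Thus m = 13 disproves the claim, and no smaller m works.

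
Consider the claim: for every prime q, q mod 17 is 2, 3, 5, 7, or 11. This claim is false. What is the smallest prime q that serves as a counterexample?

q = 13

Check each prime q in order until the claim fails.
The first 5 eligible values, up to q = 11, all satisfy the conclusion.
q = 13: 13 mod 17 = 13 — not in {2, 3, 5, 7, 11}.
Hence q = 13 is a counterexample.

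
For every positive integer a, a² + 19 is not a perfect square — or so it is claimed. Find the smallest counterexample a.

a = 9

We need the least positive integer a for which a² + 19 is a perfect square.
a = 1: 1² + 19 = 20, not a perfect square.
a = 2: 2² + 19 = 23, not a perfect square.
a = 3: 3² + 19 = 28, not a perfect square.
a = 4: 4² + 19 = 35, not a perfect square.
a = 5: 5² + 19 = 44, not a perfect square.
a = 6: 6² + 19 = 55, not a perfect square.
a = 7: 7² + 19 = 68, not a perfect square.
a = 8: 8² + 19 = 83, not a perfect square.
a = 9: 9² + 19 = 100 = 10², a perfect square.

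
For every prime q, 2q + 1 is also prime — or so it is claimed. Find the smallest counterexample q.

Check each prime q in order until 2q + 1 is not prime.
q = 2: 2q + 1 = 5, prime.
q = 3: 2q + 1 = 7, prime.
q = 5: 2q + 1 = 11, prime.
q = 7: 2q + 1 = 15 = 3 × 5, not prime.
So q = 7 is the smallest counterexample.

q = 7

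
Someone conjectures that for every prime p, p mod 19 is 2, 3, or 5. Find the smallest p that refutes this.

We need the least prime p for which the claim fails.
p = 2: 2 mod 19 = 2.
p = 3: 3 mod 19 = 3.
p = 5: 5 mod 19 = 5.
p = 7: 7 mod 19 = 7 — not in {2, 3, 5}.
So p = 7 is the smallest counterexample.

p = 7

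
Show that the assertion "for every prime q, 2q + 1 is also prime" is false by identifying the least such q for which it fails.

q = 2: 2q + 1 = 5, prime.
q = 3: 2q + 1 = 7, prime.
q = 5: 2q + 1 = 11, prime.
q = 7: 2q + 1 = 15 = 3 × 5, not prime.
So q = 7 is the smallest counterexample.

q = 7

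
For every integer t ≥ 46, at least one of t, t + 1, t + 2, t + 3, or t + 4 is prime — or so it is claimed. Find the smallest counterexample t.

Check each integer t ≥ 46 in order until t, t + 1, t + 2, t + 3, t + 4 are all composite.
t = 46: 47 is prime.
t = 47: 47 is prime.
t = 48: 48 = 2 × 24; 49 = 7 × 7; 50 = 2 × 25; 51 = 3 × 17; 52 = 2 × 26 — all composite.
Hence t = 48 is a counterexample.

t = 48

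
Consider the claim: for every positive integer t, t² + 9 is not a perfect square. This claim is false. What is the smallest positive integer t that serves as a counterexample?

A counterexample is any positive integer t such that t² + 9 is a perfect square; we check each in order.
For t = 1, 2, 3 the conclusion holds.
t = 4: 4² + 9 = 25 = 5², a perfect square.
Hence t = 4 is a counterexample.

t = 4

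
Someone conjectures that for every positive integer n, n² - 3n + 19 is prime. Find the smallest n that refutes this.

n = 18

A counterexample is any positive integer n such that n² - 3n + 19 is not prime; we check each in order.
For n = 1, 2, 3, 4, …, 15, 16, 17 the conclusion holds.
n = 18: n² - 3n + 19 = 289 = 17 × 17, composite.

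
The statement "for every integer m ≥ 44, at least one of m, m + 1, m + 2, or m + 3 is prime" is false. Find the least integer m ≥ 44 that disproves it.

We need the least integer m ≥ 44 for which m, m + 1, m + 2, m + 3 are all composite.
For m = 44, 45, 46, 47 the conclusion holds.
m = 48: 48 = 2 × 24; 49 = 7 × 7; 50 = 2 × 25; 51 = 3 × 17 — all composite.
Hence m = 48 is a counterexample.

m = 48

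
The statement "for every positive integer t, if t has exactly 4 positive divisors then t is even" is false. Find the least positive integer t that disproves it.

Check each positive integer t in order until t has exactly 4 positive divisors but t is odd.
t = 6: divisors of 6: 1, 2, 3, 6; 6 is even.
t = 8: divisors of 8: 1, 2, 4, 8; 8 is even.
t = 10: divisors of 10: 1, 2, 5, 10; 10 is even.
t = 14: divisors of 14: 1, 2, 7, 14; 14 is even.
t = 15: divisors of 15: 1, 3, 5, 15; 15 is odd.

t = 15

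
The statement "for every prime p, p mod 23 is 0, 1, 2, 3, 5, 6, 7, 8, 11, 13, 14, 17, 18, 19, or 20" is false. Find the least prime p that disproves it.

p = 61

The first 17 eligible values, up to p = 59, all satisfy the conclusion.
p = 61: 61 mod 23 = 15 — not in {0, 1, 2, 3, 5, 6, 7, 8, 11, 13, 14, 17, 18, 19, 20}.
Thus p = 61 disproves the claim, and no smaller p works.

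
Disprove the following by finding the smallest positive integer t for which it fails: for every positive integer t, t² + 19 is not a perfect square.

t = 1: 1² + 19 = 20, not a perfect square.
t = 2: 2² + 19 = 23, not a perfect square.
t = 3: 3² + 19 = 28, not a perfect square.
t = 4: 4² + 19 = 35, not a perfect square.
t = 5: 5² + 19 = 44, not a perfect square.
t = 6: 6² + 19 = 55, not a perfect square.
t = 7: 7² + 19 = 68, not a perfect square.
t = 8: 8² + 19 = 83, not a perfect square.
t = 9: 9² + 19 = 100 = 10², a perfect square.

t = 9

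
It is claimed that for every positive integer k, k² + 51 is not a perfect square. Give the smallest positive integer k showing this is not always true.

k = 7

The first 6 eligible values, up to k = 6, all satisfy the conclusion.
k = 7: 7² + 51 = 100 = 10², a perfect square.
So k = 7 is the smallest counterexample.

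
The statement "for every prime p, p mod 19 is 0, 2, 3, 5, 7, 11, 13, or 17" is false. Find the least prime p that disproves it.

A counterexample is any prime p such that the claim fails; we check each in order.
The first 8 eligible values, up to p = 19, all satisfy the conclusion.
p = 23: 23 mod 19 = 4 — not in {0, 2, 3, 5, 7, 11, 13, 17}.

p = 23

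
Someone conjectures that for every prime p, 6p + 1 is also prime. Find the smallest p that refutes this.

We need the least prime p for which 6p + 1 is not prime.
p = 2: 6p + 1 = 13, prime.
p = 3: 6p + 1 = 19, prime.
p = 5: 6p + 1 = 31, prime.
p = 7: 6p + 1 = 43, prime.
p = 11: 6p + 1 = 67, prime.
p = 13: 6p + 1 = 79, prime.
p = 17: 6p + 1 = 103, prime.
p = 19: 6p + 1 = 115 = 5 × 23, not prime.
Thus p = 19 disproves the claim, and no smaller p works.

p = 19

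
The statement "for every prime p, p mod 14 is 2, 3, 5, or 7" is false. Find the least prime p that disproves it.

Check each prime p in order until the claim fails.
p = 2: 2 mod 14 = 2.
p = 3: 3 mod 14 = 3.
p = 5: 5 mod 14 = 5.
p = 7: 7 mod 14 = 7.
p = 11: 11 mod 14 = 11 — not in {2, 3, 5, 7}.

p = 11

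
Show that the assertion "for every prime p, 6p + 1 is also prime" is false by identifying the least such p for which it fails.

The first 7 eligible values, up to p = 17, all satisfy the conclusion.
p = 19: 6p + 1 = 115 = 5 × 23, not prime.
Hence p = 19 is a counterexample.

p = 19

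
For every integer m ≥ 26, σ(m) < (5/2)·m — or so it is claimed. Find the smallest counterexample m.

A counterexample is any integer m ≥ 26 such that the claim fails; we check each in order.
The first 10 eligible values, up to m = 35, all satisfy the conclusion.
m = 36: σ(36) = 91; 91 ≥ 90.
So m = 36 is the smallest counterexample.

m = 36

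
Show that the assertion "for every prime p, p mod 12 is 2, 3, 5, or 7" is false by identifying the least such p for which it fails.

We need the least prime p for which the claim fails.
The first 4 eligible values, up to p = 7, all satisfy the conclusion.
p = 11: 11 mod 12 = 11 — not in {2, 3, 5, 7}.

p = 11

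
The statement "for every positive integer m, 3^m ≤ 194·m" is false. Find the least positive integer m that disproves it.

m = 7

We need the least positive integer m for which 3^m > 194·m.
For m = 1, 2, 3, 4, 5, 6 the conclusion holds.
m = 7: 3^m = 2187 and 194·m = 1358, so 2187 > 1358.
Thus m = 7 disproves the claim, and no smaller m works.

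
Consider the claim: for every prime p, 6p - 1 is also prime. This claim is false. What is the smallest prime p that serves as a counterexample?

Check each prime p in order until 6p - 1 is not prime.
For p = 2, 3, 5, 7 the conclusion holds.
p = 11: 6p - 1 = 65 = 5 × 13, not prime.
So p = 11 is the smallest counterexample.

p = 11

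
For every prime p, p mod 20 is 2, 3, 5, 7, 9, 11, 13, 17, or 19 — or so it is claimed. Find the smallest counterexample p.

p = 41

For p = 2, 3, 5, 7, …, 29, 31, 37 the conclusion holds.
p = 41: 41 mod 20 = 1 — not in {2, 3, 5, 7, 9, 11, 13, 17, 19}.
So p = 41 is the smallest counterexample.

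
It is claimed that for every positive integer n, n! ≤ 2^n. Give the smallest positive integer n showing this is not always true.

n = 1: n! = 1 and 2^n = 2, so 1 ≤ 2.
n = 2: n! = 2 and 2^n = 4, so 2 ≤ 4.
n = 3: n! = 6 and 2^n = 8, so 6 ≤ 8.
n = 4: n! = 24 and 2^n = 16, so 24 > 16.
Hence n = 4 is a counterexample.

n = 4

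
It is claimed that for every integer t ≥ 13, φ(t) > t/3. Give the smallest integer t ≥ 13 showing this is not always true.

t = 18

For t = 13, 14, 15, 16, 17 the conclusion holds.
t = 18: φ(18) = 6 and 18/3 = 6, so φ(18) ≤ 18/3.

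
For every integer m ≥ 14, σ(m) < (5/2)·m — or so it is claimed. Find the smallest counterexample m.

m = 24

We need the least integer m ≥ 14 for which the claim fails.
For m = 14, 15, 16, 17, 18, 19, 20, 21, 22, 23 the conclusion holds.
m = 24: σ(24) = 60; 60 ≥ 60.
So m = 24 is the smallest counterexample.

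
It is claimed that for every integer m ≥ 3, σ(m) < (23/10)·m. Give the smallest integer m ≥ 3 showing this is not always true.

m = 12

We need the least integer m ≥ 3 for which the claim fails.
For m = 3, 4, 5, 6, 7, 8, 9, 10, 11 the conclusion holds.
m = 12: σ(12) = 28; 28 ≥ 138/5.
Hence m = 12 is a counterexample.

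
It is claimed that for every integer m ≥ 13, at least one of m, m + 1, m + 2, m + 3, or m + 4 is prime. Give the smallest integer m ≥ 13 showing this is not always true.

Check each integer m ≥ 13 in order until m, m + 1, m + 2, m + 3, m + 4 are all composite.
The first 11 eligible values, up to m = 23, all satisfy the conclusion.
m = 24: 24 = 2 × 12; 25 = 5 × 5; 26 = 2 × 13; 27 = 3 × 9; 28 = 2 × 14 — all composite.

m = 24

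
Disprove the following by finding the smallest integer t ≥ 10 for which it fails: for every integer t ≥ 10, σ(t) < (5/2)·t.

t = 24

For t = 10, 11, 12, 13, …, 21, 22, 23 the conclusion holds.
t = 24: σ(24) = 60; 60 ≥ 60.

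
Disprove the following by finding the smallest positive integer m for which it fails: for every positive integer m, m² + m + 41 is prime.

Check each positive integer m in order until m² + m + 41 is not prime.
For m = 1, 2, 3, 4, …, 37, 38, 39 the conclusion holds.
m = 40: m² + m + 41 = 1681 = 41 × 41, composite.
Thus m = 40 disproves the claim, and no smaller m works.

m = 40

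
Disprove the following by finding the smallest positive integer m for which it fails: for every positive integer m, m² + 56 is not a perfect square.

A counterexample is any positive integer m such that m² + 56 is a perfect square; we check each in order.
The first 4 eligible values, up to m = 4, all satisfy the conclusion.
m = 5: 5² + 56 = 81 = 9², a perfect square.

m = 5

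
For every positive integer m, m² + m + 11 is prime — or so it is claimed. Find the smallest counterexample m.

Check each positive integer m in order until m² + m + 11 is not prime.
The first 9 eligible values, up to m = 9, all satisfy the conclusion.
m = 10: m² + m + 11 = 121 = 11 × 11, composite.
Hence m = 10 is a counterexample.

m = 10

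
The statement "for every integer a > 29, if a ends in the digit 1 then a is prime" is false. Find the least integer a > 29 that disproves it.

a = 51

Check each integer a > 29 in order until a ends in the digit 1 but a is not prime.
a = 31: 31 ends in 1 and is prime.
a = 41: 41 ends in 1 and is prime.
a = 51: 51 ends in 1; 51 = 3 × 17, composite.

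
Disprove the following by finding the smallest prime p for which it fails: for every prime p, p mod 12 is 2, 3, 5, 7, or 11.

p = 2: 2 mod 12 = 2.
p = 3: 3 mod 12 = 3.
p = 5: 5 mod 12 = 5.
p = 7: 7 mod 12 = 7.
p = 11: 11 mod 12 = 11.
p = 13: 13 mod 12 = 1 — not in {2, 3, 5, 7, 11}.

p = 13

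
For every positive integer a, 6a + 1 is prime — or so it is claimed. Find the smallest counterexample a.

a = 4

We need the least positive integer a for which 6a + 1 is not prime.
For a = 1, 2, 3 the conclusion holds.
a = 4: 6a + 1 = 25 = 5 × 5, composite.
Hence a = 4 is a counterexample.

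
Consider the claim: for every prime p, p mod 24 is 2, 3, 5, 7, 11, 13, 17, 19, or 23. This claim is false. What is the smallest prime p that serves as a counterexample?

p = 73

For p = 2, 3, 5, 7, …, 61, 67, 71 the conclusion holds.
p = 73: 73 mod 24 = 1 — not in {2, 3, 5, 7, 11, 13, 17, 19, 23}.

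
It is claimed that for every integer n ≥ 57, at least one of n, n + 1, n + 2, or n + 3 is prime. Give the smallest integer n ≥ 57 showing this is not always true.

n = 62

A counterexample is any integer n ≥ 57 such that n, n + 1, n + 2, n + 3 are all composite; we check each in order.
The first 5 eligible values, up to n = 61, all satisfy the conclusion.
n = 62: 62 = 2 × 31; 63 = 3 × 21; 64 = 2 × 32; 65 = 5 × 13 — all composite.
Thus n = 62 disproves the claim, and no smaller n works.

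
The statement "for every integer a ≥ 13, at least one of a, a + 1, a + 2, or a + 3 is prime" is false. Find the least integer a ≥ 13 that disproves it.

Check each integer a ≥ 13 in order until a, a + 1, a + 2, a + 3 are all composite.
For a = 13, 14, 15, 16, …, 21, 22, 23 the conclusion holds.
a = 24: 24 = 2 × 12; 25 = 5 × 5; 26 = 2 × 13; 27 = 3 × 9 — all composite.

a = 24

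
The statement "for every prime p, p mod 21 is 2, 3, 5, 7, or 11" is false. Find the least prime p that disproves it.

p = 13

For p = 2, 3, 5, 7, 11 the conclusion holds.
p = 13: 13 mod 21 = 13 — not in {2, 3, 5, 7, 11}.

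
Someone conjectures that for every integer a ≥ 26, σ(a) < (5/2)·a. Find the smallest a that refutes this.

We need the least integer a ≥ 26 for which the claim fails.
The first 10 eligible values, up to a = 35, all satisfy the conclusion.
a = 36: σ(36) = 91; 91 ≥ 90.
So a = 36 is the smallest counterexample.

a = 36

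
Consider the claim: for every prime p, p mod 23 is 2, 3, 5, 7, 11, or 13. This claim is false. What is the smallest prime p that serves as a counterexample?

p = 2: 2 mod 23 = 2.
p = 3: 3 mod 23 = 3.
p = 5: 5 mod 23 = 5.
p = 7: 7 mod 23 = 7.
p = 11: 11 mod 23 = 11.
p = 13: 13 mod 23 = 13.
p = 17: 17 mod 23 = 17 — not in {2, 3, 5, 7, 11, 13}.
So p = 17 is the smallest counterexample.

p = 17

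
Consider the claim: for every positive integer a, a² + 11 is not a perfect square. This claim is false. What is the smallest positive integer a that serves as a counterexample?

a = 5

Check each positive integer a in order until a² + 11 is a perfect square.
The first 4 eligible values, up to a = 4, all satisfy the conclusion.
a = 5: 5² + 11 = 36 = 6², a perfect square.
So a = 5 is the smallest counterexample.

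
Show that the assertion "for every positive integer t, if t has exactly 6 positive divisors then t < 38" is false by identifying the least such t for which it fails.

t = 44

Check each positive integer t in order until t has exactly 6 positive divisors but the claim fails.
The first 5 eligible values, up to t = 32, all satisfy the conclusion.
t = 44: τ(44) = 6; 44 ≥ 38.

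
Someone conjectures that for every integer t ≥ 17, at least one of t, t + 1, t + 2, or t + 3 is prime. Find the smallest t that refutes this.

t = 24

The first 7 eligible values, up to t = 23, all satisfy the conclusion.
t = 24: 24 = 2 × 12; 25 = 5 × 5; 26 = 2 × 13; 27 = 3 × 9 — all composite.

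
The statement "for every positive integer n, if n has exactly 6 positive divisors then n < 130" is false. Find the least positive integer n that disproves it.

The first 19 eligible values, up to n = 124, all satisfy the conclusion.
n = 147: τ(147) = 6; 147 ≥ 130.
So n = 147 is the smallest counterexample.

n = 147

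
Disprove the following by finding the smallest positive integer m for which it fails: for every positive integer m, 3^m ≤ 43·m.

A counterexample is any positive integer m such that 3^m > 43·m; we check each in order.
m = 1: 3^m = 3 and 43·m = 43, so 3 ≤ 43.
m = 2: 3^m = 9 and 43·m = 86, so 9 ≤ 86.
m = 3: 3^m = 27 and 43·m = 129, so 27 ≤ 129.
m = 4: 3^m = 81 and 43·m = 172, so 81 ≤ 172.
m = 5: 3^m = 243 and 43·m = 215, so 243 > 215.

m = 5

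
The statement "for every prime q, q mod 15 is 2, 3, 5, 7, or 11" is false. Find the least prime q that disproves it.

q = 13

Check each prime q in order until the claim fails.
q = 2: 2 mod 15 = 2.
q = 3: 3 mod 15 = 3.
q = 5: 5 mod 15 = 5.
q = 7: 7 mod 15 = 7.
q = 11: 11 mod 15 = 11.
q = 13: 13 mod 15 = 13 — not in {2, 3, 5, 7, 11}.
So q = 13 is the smallest counterexample.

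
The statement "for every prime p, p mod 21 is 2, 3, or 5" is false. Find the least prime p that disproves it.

p = 7

A counterexample is any prime p such that the claim fails; we check each in order.
p = 2: 2 mod 21 = 2.
p = 3: 3 mod 21 = 3.
p = 5: 5 mod 21 = 5.
p = 7: 7 mod 21 = 7 — not in {2, 3, 5}.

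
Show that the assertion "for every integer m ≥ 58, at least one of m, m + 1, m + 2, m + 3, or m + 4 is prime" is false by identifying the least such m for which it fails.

For m = 58, 59, 60, 61 the conclusion holds.
m = 62: 62 = 2 × 31; 63 = 3 × 21; 64 = 2 × 32; 65 = 5 × 13; 66 = 2 × 33 — all composite.
Thus m = 62 disproves the claim, and no smaller m works.

m = 62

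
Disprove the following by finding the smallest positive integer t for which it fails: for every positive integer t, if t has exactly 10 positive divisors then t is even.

t = 405

The first 9 eligible values, up to t = 368, all satisfy the conclusion.
t = 405: divisors of 405: 10 divisors; 405 is odd.
Hence t = 405 is a counterexample.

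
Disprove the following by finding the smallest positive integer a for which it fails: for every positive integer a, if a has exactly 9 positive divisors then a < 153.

a = 196

A counterexample is any positive integer a such that a has exactly 9 positive divisors but the claim fails; we check each in order.
For a = 36, 100 the conclusion holds.
a = 196: τ(196) = 9; 196 ≥ 153.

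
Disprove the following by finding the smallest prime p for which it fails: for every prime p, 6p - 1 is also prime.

p = 11

The first 4 eligible values, up to p = 7, all satisfy the conclusion.
p = 11: 6p - 1 = 65 = 5 × 13, not prime.
Hence p = 11 is a counterexample.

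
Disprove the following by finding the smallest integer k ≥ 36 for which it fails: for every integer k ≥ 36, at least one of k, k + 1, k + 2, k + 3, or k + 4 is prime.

k = 48

Check each integer k ≥ 36 in order until k, k + 1, k + 2, k + 3, k + 4 are all composite.
The first 12 eligible values, up to k = 47, all satisfy the conclusion.
k = 48: 48 = 2 × 24; 49 = 7 × 7; 50 = 2 × 25; 51 = 3 × 17; 52 = 2 × 26 — all composite.
Hence k = 48 is a counterexample.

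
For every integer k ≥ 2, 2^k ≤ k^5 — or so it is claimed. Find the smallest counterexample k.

We need the least integer k ≥ 2 for which 2^k > k^5.
For k = 2, 3, 4, 5, …, 20, 21, 22 the conclusion holds.
k = 23: 2^k = 8388608 and k^5 = 6436343, so 8388608 > 6436343.

k = 23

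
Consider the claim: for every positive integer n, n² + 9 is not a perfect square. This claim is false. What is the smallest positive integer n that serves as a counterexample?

n = 4

A counterexample is any positive integer n such that n² + 9 is a perfect square; we check each in order.
For n = 1, 2, 3 the conclusion holds.
n = 4: 4² + 9 = 25 = 5², a perfect square.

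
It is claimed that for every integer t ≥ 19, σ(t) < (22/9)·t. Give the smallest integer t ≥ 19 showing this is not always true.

We need the least integer t ≥ 19 for which the claim fails.
t = 19: σ(19) = 20; 20 < 418/9.
t = 20: σ(20) = 42; 42 < 440/9.
t = 21: σ(21) = 32; 32 < 154/3.
t = 22: σ(22) = 36; 36 < 484/9.
t = 23: σ(23) = 24; 24 < 506/9.
t = 24: σ(24) = 60; 60 ≥ 176/3.
Thus t = 24 disproves the claim, and no smaller t works.

t = 24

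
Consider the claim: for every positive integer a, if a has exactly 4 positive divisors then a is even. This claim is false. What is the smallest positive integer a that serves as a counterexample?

a = 15

We need the least positive integer a for which a has exactly 4 positive divisors but a is odd.
The first 4 eligible values, up to a = 14, all satisfy the conclusion.
a = 15: divisors of 15: 1, 3, 5, 15; 15 is odd.
Thus a = 15 disproves the claim, and no smaller a works.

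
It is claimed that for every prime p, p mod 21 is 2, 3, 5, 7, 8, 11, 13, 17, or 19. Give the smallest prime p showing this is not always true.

For p = 2, 3, 5, 7, 11, 13, 17, 19, 23, 29 the conclusion holds.
p = 31: 31 mod 21 = 10 — not in {2, 3, 5, 7, 8, 11, 13, 17, 19}.
Hence p = 31 is a counterexample.

p = 31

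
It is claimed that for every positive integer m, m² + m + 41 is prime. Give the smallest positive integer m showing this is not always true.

We need the least positive integer m for which m² + m + 41 is not prime.
For m = 1, 2, 3, 4, …, 37, 38, 39 the conclusion holds.
m = 40: m² + m + 41 = 1681 = 41 × 41, composite.
Hence m = 40 is a counterexample.

m = 40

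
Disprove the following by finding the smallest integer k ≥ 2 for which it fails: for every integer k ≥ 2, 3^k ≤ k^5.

k = 11

We need the least integer k ≥ 2 for which 3^k > k^5.
For k = 2, 3, 4, 5, 6, 7, 8, 9, 10 the conclusion holds.
k = 11: 3^k = 177147 and k^5 = 161051, so 177147 > 161051.
Hence k = 11 is a counterexample.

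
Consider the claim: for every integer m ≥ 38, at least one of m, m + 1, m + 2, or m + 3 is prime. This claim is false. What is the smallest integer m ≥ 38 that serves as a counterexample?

m = 48

We need the least integer m ≥ 38 for which m, m + 1, m + 2, m + 3 are all composite.
For m = 38, 39, 40, 41, 42, 43, 44, 45, 46, 47 the conclusion holds.
m = 48: 48 = 2 × 24; 49 = 7 × 7; 50 = 2 × 25; 51 = 3 × 17 — all composite.
So m = 48 is the smallest counterexample.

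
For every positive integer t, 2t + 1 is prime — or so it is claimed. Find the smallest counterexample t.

Check each positive integer t in order until 2t + 1 is not prime.
t = 1: 2t + 1 = 3, prime.
t = 2: 2t + 1 = 5, prime.
t = 3: 2t + 1 = 7, prime.
t = 4: 2t + 1 = 9 = 3 × 3, composite.
Hence t = 4 is a counterexample.

t = 4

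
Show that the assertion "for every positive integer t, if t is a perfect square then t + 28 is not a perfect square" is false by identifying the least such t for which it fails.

t = 36

t = 1: 1 + 28 = 29, not a perfect square.
t = 4: 4 + 28 = 32, not a perfect square.
t = 9: 9 + 28 = 37, not a perfect square.
t = 16: 16 + 28 = 44, not a perfect square.
t = 25: 25 + 28 = 53, not a perfect square.
t = 36: 36 = 6² and 36 + 28 = 64 = 8².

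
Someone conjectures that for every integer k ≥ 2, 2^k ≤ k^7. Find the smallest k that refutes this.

The first 35 eligible values, up to k = 36, all satisfy the conclusion.
k = 37: 2^k = 137438953472 and k^7 = 94931877133, so 137438953472 > 94931877133.
So k = 37 is the smallest counterexample.

k = 37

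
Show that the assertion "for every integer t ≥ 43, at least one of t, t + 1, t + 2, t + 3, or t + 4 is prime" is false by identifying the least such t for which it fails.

Check each integer t ≥ 43 in order until t, t + 1, t + 2, t + 3, t + 4 are all composite.
For t = 43, 44, 45, 46, 47 the conclusion holds.
t = 48: 48 = 2 × 24; 49 = 7 × 7; 50 = 2 × 25; 51 = 3 × 17; 52 = 2 × 26 — all composite.

t = 48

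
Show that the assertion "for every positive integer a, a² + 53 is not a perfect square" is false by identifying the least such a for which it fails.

a = 26

The first 25 eligible values, up to a = 25, all satisfy the conclusion.
a = 26: 26² + 53 = 729 = 27², a perfect square.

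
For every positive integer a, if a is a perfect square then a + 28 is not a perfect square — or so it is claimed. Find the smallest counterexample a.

a = 36

Check each positive integer a in order until a is a perfect square but a + 28 is a perfect square.
The first 5 eligible values, up to a = 25, all satisfy the conclusion.
a = 36: 36 = 6² and 36 + 28 = 64 = 8².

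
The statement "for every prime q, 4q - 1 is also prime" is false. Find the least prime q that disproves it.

q = 7

q = 2: 4q - 1 = 7, prime.
q = 3: 4q - 1 = 11, prime.
q = 5: 4q - 1 = 19, prime.
q = 7: 4q - 1 = 27 = 3 × 9, not prime.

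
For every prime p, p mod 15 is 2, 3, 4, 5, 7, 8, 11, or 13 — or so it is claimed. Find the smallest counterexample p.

p = 29

We need the least prime p for which the claim fails.
For p = 2, 3, 5, 7, 11, 13, 17, 19, 23 the conclusion holds.
p = 29: 29 mod 15 = 14 — not in {2, 3, 4, 5, 7, 8, 11, 13}.
Thus p = 29 disproves the claim, and no smaller p works.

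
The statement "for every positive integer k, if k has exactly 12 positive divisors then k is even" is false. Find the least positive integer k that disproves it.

k = 315

A counterexample is any positive integer k such that k has exactly 12 positive divisors but k is odd; we check each in order.
For k = 60, 72, 84, 90, …, 294, 306, 308 the conclusion holds.
k = 315: divisors of 315: 12 divisors; 315 is odd.
Hence k = 315 is a counterexample.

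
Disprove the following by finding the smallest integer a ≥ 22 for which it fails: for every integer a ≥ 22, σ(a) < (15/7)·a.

a = 24

a = 22: σ(22) = 36; 36 < 330/7.
a = 23: σ(23) = 24; 24 < 345/7.
a = 24: σ(24) = 60; 60 ≥ 360/7.
Hence a = 24 is a counterexample.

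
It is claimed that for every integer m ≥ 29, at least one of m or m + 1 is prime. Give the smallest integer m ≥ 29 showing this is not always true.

Check each integer m ≥ 29 in order until m, m + 1 are both composite.
For m = 29, 30, 31 the conclusion holds.
m = 32: 32 = 2 × 16; 33 = 3 × 11 — both composite.
So m = 32 is the smallest counterexample.

m = 32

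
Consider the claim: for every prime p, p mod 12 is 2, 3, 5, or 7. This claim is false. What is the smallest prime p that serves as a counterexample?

A counterexample is any prime p such that the claim fails; we check each in order.
The first 4 eligible values, up to p = 7, all satisfy the conclusion.
p = 11: 11 mod 12 = 11 — not in {2, 3, 5, 7}.
Thus p = 11 disproves the claim, and no smaller p works.

p = 11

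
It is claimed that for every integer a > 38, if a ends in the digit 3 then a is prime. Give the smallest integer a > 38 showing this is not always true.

A counterexample is any integer a > 38 such that a ends in the digit 3 but a is not prime; we check each in order.
a = 43: 43 ends in 3 and is prime.
a = 53: 53 ends in 3 and is prime.
a = 63: 63 ends in 3; 63 = 3 × 21, composite.
So a = 63 is the smallest counterexample.

a = 63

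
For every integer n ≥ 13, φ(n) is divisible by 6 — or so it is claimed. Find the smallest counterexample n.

Check each integer n ≥ 13 in order until φ(n) is not divisible by 6.
n = 13: φ(13) = 12; 12 mod 6 = 0.
n = 14: φ(14) = 6; 6 mod 6 = 0.
n = 15: φ(15) = 8; 8 mod 6 = 2.
Thus n = 15 disproves the claim, and no smaller n works.

n = 15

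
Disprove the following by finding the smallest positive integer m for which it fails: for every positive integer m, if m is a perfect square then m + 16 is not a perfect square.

For m = 1, 4 the conclusion holds.
m = 9: 9 = 3² and 9 + 16 = 25 = 5².

m = 9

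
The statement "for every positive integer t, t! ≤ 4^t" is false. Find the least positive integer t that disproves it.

t = 9

Check each positive integer t in order until t! > 4^t.
t = 1: t! = 1 and 4^t = 4, so 1 ≤ 4.
t = 2: t! = 2 and 4^t = 16, so 2 ≤ 16.
t = 3: t! = 6 and 4^t = 64, so 6 ≤ 64.
t = 4: t! = 24 and 4^t = 256, so 24 ≤ 256.
t = 5: t! = 120 and 4^t = 1024, so 120 ≤ 1024.
t = 6: t! = 720 and 4^t = 4096, so 720 ≤ 4096.
t = 7: t! = 5040 and 4^t = 16384, so 5040 ≤ 16384.
t = 8: t! = 40320 and 4^t = 65536, so 40320 ≤ 65536.
t = 9: t! = 362880 and 4^t = 262144, so 362880 > 262144.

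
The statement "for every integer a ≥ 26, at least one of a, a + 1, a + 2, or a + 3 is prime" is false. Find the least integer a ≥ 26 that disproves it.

A counterexample is any integer a ≥ 26 such that a, a + 1, a + 2, a + 3 are all composite; we check each in order.
The first 6 eligible values, up to a = 31, all satisfy the conclusion.
a = 32: 32 = 2 × 16; 33 = 3 × 11; 34 = 2 × 17; 35 = 5 × 7 — all composite.
Hence a = 32 is a counterexample.

a = 32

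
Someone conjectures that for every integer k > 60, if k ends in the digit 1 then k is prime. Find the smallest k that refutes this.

We need the least integer k > 60 for which k ends in the digit 1 but k is not prime.
For k = 61, 71 the conclusion holds.
k = 81: 81 ends in 1; 81 = 3 × 27, composite.
Hence k = 81 is a counterexample.

k = 81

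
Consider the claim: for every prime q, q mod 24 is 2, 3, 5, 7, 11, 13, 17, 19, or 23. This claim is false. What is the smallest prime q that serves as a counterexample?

For q = 2, 3, 5, 7, …, 61, 67, 71 the conclusion holds.
q = 73: 73 mod 24 = 1 — not in {2, 3, 5, 7, 11, 13, 17, 19, 23}.
So q = 73 is the smallest counterexample.

q = 73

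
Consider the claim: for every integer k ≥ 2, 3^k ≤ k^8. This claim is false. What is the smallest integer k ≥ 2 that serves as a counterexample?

For k = 2, 3, 4, 5, …, 20, 21, 22 the conclusion holds.
k = 23: 3^k = 94143178827 and k^8 = 78310985281, so 94143178827 > 78310985281.
Thus k = 23 disproves the claim, and no smaller k works.

k = 23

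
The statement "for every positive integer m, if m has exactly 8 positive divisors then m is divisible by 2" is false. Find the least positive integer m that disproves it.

m = 105

For m = 24, 30, 40, 42, …, 88, 102, 104 the conclusion holds.
m = 105: τ(105) = 8; 105 mod 2 = 1.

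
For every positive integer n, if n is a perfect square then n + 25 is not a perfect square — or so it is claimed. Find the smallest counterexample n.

Check each positive integer n in order until n is a perfect square but n + 25 is a perfect square.
The first 11 eligible values, up to n = 121, all satisfy the conclusion.
n = 144: 144 = 12² and 144 + 25 = 169 = 13².
Thus n = 144 disproves the claim, and no smaller n works.

n = 144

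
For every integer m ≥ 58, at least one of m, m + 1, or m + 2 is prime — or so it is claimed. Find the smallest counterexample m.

Check each integer m ≥ 58 in order until m, m + 1, m + 2 are all composite.
m = 58: 59 is prime.
m = 59: 59 is prime.
m = 60: 61 is prime.
m = 61: 61 is prime.
m = 62: 62 = 2 × 31; 63 = 3 × 21; 64 = 2 × 32 — all composite.
Hence m = 62 is a counterexample.

m = 62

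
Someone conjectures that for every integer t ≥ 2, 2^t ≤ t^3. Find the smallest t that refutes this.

Check each integer t ≥ 2 in order until 2^t > t^3.
For t = 2, 3, 4, 5, 6, 7, 8, 9 the conclusion holds.
t = 10: 2^t = 1024 and t^3 = 1000, so 1024 > 1000.
Thus t = 10 disproves the claim, and no smaller t works.

t = 10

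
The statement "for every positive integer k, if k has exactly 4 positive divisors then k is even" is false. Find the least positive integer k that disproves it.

Check each positive integer k in order until k has exactly 4 positive divisors but k is odd.
The first 4 eligible values, up to k = 14, all satisfy the conclusion.
k = 15: divisors of 15: 1, 3, 5, 15; 15 is odd.

k = 15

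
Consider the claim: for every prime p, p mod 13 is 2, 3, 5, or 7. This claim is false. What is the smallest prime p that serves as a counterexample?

p = 11

For p = 2, 3, 5, 7 the conclusion holds.
p = 11: 11 mod 13 = 11 — not in {2, 3, 5, 7}.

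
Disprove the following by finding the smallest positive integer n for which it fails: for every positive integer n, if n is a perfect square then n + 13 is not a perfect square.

n = 1: 1 + 13 = 14, not a perfect square.
n = 4: 4 + 13 = 17, not a perfect square.
n = 9: 9 + 13 = 22, not a perfect square.
n = 16: 16 + 13 = 29, not a perfect square.
n = 25: 25 + 13 = 38, not a perfect square.
n = 36: 36 = 6² and 36 + 13 = 49 = 7².
Thus n = 36 disproves the claim, and no smaller n works.

n = 36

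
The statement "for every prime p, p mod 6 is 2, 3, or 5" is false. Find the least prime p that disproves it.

p = 7

We need the least prime p for which the claim fails.
For p = 2, 3, 5 the conclusion holds.
p = 7: 7 mod 6 = 1 — not in {2, 3, 5}.
Hence p = 7 is a counterexample.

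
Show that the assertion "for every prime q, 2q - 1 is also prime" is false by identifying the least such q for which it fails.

q = 5

For q = 2, 3 the conclusion holds.
q = 5: 2q - 1 = 9 = 3 × 3, not prime.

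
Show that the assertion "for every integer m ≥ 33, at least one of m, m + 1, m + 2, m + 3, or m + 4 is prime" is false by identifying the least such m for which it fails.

We need the least integer m ≥ 33 for which m, m + 1, m + 2, m + 3, m + 4 are all composite.
For m = 33, 34, 35, 36, …, 45, 46, 47 the conclusion holds.
m = 48: 48 = 2 × 24; 49 = 7 × 7; 50 = 2 × 25; 51 = 3 × 17; 52 = 2 × 26 — all composite.

m = 48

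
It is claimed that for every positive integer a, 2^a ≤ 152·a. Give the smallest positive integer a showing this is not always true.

We need the least positive integer a for which 2^a > 152·a.
For a = 1, 2, 3, 4, 5, 6, 7, 8, 9, 10 the conclusion holds.
a = 11: 2^a = 2048 and 152·a = 1672, so 2048 > 1672.
Thus a = 11 disproves the claim, and no smaller a works.

a = 11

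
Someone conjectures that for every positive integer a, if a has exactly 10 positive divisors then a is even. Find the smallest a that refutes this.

a = 405

We need the least positive integer a for which a has exactly 10 positive divisors but a is odd.
For a = 48, 80, 112, 162, 176, 208, 272, 304, 368 the conclusion holds.
a = 405: divisors of 405: 10 divisors; 405 is odd.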